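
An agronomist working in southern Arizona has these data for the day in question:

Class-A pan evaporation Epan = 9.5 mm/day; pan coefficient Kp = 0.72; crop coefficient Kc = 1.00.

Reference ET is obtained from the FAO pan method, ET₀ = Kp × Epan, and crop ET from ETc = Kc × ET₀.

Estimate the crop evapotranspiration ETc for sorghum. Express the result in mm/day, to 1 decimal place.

ET₀ = 0.72 × 9.5 = 6.8400 mm/d
ETc = Kc × ET₀ = 1.00 × 6.8400 = 6.8400 mm/d

6.8 mm/day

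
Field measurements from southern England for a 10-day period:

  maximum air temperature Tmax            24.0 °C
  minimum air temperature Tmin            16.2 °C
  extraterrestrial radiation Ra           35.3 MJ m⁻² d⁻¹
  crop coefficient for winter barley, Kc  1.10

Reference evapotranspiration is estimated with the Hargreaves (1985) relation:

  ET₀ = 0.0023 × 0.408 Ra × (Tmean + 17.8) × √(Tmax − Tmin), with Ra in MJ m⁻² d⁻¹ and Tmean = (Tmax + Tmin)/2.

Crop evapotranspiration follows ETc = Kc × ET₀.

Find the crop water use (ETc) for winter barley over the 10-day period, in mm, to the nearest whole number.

Tmean = (24.0 + 16.2)/2 = 20.10 °C
0.408 Ra = 0.408 × 35.3 = 14.4024 mm/d equivalent
ET₀ = 0.0023 × 14.4024 × (20.10 + 17.8) × √7.8 = 0.0023 × 14.4024 × 37.90 × 2.7928 = 3.5062 mm/d
ETc = Kc × ET₀ = 1.10 × 3.5062 = 3.8568 mm/d
Over 10 days: 3.8568 × 10 = 38.568 mm

39 mm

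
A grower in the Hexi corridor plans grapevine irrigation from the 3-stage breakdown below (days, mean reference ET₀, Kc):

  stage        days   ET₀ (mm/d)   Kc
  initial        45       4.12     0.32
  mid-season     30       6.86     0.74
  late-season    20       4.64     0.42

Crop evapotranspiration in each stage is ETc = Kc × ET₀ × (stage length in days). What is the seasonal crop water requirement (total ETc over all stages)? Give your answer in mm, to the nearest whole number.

251 mm

initial: 0.32 × 4.12 × 45 = 59.33 mm
mid-season: 0.74 × 6.86 × 30 = 152.29 mm
late-season: 0.42 × 4.64 × 20 = 38.98 mm
Seasonal total = 250.60 mm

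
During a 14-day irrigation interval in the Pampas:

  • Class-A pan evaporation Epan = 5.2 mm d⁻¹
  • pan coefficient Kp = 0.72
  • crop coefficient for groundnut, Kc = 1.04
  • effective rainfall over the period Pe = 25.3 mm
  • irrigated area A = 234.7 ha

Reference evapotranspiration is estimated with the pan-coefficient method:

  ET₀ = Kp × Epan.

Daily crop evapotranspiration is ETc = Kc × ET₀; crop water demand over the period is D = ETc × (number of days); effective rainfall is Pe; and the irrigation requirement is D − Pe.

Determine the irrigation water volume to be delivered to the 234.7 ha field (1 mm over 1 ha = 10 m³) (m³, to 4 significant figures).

ET₀ = 0.72 × 5.2 = 3.7440 mm/d
ETc = Kc × ET₀ = 1.04 × 3.7440 = 3.8938 mm/d
Crop demand D = ETc × 14 d = 3.8938 × 14 = 54.513 mm
D − Pe = 54.513 − 25.3 = 29.213 mm
Volume = 29.213 mm × 234.7 ha × 10 = 68562.9 m³

68560 m³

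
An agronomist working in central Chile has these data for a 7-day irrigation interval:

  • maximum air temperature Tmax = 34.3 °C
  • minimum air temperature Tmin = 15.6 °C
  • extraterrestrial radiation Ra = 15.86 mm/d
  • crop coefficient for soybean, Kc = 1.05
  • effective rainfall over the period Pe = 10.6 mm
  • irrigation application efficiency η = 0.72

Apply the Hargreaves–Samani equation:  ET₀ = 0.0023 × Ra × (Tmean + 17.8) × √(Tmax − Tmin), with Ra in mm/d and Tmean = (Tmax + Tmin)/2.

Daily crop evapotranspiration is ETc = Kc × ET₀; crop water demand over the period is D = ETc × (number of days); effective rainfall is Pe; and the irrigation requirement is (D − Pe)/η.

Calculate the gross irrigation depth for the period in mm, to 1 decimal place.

Tmean = (34.3 + 15.6)/2 = 24.95 °C
ET₀ = 0.0023 × 15.86 × (24.95 + 17.8) × √18.7 = 0.0023 × 15.86 × 42.75 × 4.3243 = 6.7435 mm/d
ETc = Kc × ET₀ = 1.05 × 6.7435 = 7.0807 mm/d
Crop demand D = ETc × 7 d = 7.0807 × 7 = 49.565 mm
D − Pe = 49.565 − 10.6 = 38.965 mm
Gross irrigation = 38.965 / 0.72 = 54.118 mm

54.1 mm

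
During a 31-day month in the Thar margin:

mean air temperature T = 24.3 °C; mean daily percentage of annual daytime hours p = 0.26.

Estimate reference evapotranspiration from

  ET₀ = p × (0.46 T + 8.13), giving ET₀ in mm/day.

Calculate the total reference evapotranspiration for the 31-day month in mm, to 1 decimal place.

ET₀ = 0.26 × (0.46 × 24.3 + 8.13) = 0.26 × 19.308 = 5.0201 mm/d
Monthly total = 5.0201 × 31 = 155.623 mm

155.6 mm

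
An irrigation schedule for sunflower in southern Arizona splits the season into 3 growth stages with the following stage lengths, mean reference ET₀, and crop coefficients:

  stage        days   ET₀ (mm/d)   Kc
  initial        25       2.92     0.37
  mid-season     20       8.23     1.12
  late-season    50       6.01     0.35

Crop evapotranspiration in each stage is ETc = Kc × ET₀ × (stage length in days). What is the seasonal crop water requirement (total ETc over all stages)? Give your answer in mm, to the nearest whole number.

317 mm

initial: 0.37 × 2.92 × 25 = 27.01 mm
mid-season: 1.12 × 8.23 × 20 = 184.35 mm
late-season: 0.35 × 6.01 × 50 = 105.18 mm
Seasonal total = 316.54 mm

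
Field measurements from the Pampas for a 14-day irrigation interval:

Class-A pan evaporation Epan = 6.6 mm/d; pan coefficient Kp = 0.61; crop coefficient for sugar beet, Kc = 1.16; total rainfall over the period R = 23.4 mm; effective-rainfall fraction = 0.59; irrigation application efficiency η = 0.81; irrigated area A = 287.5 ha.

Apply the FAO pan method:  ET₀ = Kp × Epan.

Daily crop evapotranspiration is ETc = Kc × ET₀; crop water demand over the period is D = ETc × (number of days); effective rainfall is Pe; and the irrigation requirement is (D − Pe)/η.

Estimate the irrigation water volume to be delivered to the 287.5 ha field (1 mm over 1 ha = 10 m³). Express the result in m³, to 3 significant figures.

183000 m³

ET₀ = 0.61 × 6.6 = 4.0260 mm/d
ETc = Kc × ET₀ = 1.16 × 4.0260 = 4.6702 mm/d
Crop demand D = ETc × 14 d = 4.6702 × 14 = 65.383 mm
Pe = 0.59 × 23.4 = 13.806 mm
D − Pe = 65.383 − 13.806 = 51.577 mm
Gross irrigation = 51.577 / 0.81 = 63.675 mm
Volume = 63.675 mm × 287.5 ha × 10 = 183065.6 m³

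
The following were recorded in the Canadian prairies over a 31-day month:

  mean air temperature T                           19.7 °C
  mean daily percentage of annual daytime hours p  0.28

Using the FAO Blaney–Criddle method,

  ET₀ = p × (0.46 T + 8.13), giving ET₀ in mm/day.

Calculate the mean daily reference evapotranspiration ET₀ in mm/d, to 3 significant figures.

4.81 mm/d

ET₀ = 0.28 × (0.46 × 19.7 + 8.13) = 0.28 × 17.192 = 4.8138 mm/d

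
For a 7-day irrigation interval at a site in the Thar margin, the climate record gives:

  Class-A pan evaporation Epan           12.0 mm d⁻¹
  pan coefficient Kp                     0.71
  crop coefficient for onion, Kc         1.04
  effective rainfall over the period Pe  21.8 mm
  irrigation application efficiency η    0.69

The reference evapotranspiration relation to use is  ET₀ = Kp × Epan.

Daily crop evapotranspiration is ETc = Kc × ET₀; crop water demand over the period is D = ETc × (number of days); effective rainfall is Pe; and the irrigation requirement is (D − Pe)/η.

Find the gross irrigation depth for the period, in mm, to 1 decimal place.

58.3 mm

ET₀ = 0.71 × 12.0 = 8.5200 mm/d
ETc = Kc × ET₀ = 1.04 × 8.5200 = 8.8608 mm/d
Crop demand D = ETc × 7 d = 8.8608 × 7 = 62.026 mm
D − Pe = 62.026 − 21.8 = 40.226 mm
Gross irrigation = 40.226 / 0.69 = 58.299 mm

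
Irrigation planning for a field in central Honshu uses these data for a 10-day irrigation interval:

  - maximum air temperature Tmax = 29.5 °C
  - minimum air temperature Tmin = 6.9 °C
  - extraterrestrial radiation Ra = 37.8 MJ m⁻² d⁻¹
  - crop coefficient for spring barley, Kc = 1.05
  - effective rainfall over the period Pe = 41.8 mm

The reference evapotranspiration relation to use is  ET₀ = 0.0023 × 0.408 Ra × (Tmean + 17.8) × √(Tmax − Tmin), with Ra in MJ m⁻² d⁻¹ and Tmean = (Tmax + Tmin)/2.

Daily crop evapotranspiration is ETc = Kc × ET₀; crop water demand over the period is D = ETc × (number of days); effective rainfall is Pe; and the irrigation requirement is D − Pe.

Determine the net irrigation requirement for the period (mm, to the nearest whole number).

22 mm

Tmean = (29.5 + 6.9)/2 = 18.20 °C
0.408 Ra = 0.408 × 37.8 = 15.4224 mm/d equivalent
ET₀ = 0.0023 × 15.4224 × (18.20 + 17.8) × √22.6 = 0.0023 × 15.4224 × 36.00 × 4.7539 = 6.0706 mm/d
ETc = Kc × ET₀ = 1.05 × 6.0706 = 6.3741 mm/d
Crop demand D = ETc × 10 d = 6.3741 × 10 = 63.741 mm
D − Pe = 63.741 − 41.8 = 21.941 mm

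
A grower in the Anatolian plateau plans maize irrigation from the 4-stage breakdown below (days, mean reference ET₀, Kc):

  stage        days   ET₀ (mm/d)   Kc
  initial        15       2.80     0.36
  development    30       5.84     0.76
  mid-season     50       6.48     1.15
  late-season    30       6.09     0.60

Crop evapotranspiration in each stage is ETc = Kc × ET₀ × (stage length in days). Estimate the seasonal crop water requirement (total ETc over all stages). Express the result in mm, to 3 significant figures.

630 mm

initial: 0.36 × 2.80 × 15 = 15.12 mm
development: 0.76 × 5.84 × 30 = 133.15 mm
mid-season: 1.15 × 6.48 × 50 = 372.60 mm
late-season: 0.60 × 6.09 × 30 = 109.62 mm
Seasonal total = 630.49 mm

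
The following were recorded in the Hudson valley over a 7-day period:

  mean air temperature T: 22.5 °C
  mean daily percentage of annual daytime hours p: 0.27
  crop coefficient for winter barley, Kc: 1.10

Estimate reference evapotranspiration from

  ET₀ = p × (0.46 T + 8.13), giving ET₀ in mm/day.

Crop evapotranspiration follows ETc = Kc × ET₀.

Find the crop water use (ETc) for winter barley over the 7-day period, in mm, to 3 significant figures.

ET₀ = 0.27 × (0.46 × 22.5 + 8.13) = 0.27 × 18.480 = 4.9896 mm/d
ETc = Kc × ET₀ = 1.10 × 4.9896 = 5.4886 mm/d
Over 7 days: 5.4886 × 7 = 38.420 mm

38.4 mm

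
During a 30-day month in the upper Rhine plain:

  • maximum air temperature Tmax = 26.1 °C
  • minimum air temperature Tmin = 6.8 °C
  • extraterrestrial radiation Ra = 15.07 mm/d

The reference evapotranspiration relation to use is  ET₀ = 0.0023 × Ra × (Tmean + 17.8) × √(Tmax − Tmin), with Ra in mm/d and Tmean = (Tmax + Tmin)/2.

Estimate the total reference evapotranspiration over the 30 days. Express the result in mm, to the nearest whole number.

156 mm

Tmean = (26.1 + 6.8)/2 = 16.45 °C
ET₀ = 0.0023 × 15.07 × (16.45 + 17.8) × √19.3 = 0.0023 × 15.07 × 34.25 × 4.3932 = 5.2153 mm/d
Over 30 days: 5.2153 × 30 = 156.459 mm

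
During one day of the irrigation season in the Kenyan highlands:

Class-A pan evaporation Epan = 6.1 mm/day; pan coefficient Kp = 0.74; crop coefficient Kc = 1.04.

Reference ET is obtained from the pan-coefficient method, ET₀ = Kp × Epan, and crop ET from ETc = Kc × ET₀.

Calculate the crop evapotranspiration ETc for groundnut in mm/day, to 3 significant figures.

4.69 mm/day

ET₀ = 0.74 × 6.1 = 4.5140 mm/d
ETc = Kc × ET₀ = 1.04 × 4.5140 = 4.6946 mm/d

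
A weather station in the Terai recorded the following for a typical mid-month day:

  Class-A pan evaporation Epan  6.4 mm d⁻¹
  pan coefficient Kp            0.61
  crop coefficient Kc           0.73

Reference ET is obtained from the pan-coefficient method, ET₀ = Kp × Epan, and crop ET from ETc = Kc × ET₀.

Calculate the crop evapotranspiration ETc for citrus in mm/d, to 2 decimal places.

2.85 mm/d

ET₀ = 0.61 × 6.4 = 3.9040 mm/d
ETc = Kc × ET₀ = 0.73 × 3.9040 = 2.8499 mm/d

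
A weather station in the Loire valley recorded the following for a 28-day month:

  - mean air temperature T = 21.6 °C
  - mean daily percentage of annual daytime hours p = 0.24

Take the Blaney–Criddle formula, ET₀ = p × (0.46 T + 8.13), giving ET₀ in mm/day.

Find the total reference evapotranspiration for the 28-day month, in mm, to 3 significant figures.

121 mm

ET₀ = 0.24 × (0.46 × 21.6 + 8.13) = 0.24 × 18.066 = 4.3358 mm/d
Monthly total = 4.3358 × 28 = 121.402 mm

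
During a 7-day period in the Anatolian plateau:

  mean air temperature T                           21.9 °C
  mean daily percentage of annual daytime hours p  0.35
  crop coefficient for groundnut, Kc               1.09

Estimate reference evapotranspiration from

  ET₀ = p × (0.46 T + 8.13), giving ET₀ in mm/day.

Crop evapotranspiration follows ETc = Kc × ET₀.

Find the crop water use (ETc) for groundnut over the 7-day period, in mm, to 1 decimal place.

48.6 mm

ET₀ = 0.35 × (0.46 × 21.9 + 8.13) = 0.35 × 18.204 = 6.3714 mm/d
ETc = Kc × ET₀ = 1.09 × 6.3714 = 6.9448 mm/d
Over 7 days: 6.9448 × 7 = 48.614 mm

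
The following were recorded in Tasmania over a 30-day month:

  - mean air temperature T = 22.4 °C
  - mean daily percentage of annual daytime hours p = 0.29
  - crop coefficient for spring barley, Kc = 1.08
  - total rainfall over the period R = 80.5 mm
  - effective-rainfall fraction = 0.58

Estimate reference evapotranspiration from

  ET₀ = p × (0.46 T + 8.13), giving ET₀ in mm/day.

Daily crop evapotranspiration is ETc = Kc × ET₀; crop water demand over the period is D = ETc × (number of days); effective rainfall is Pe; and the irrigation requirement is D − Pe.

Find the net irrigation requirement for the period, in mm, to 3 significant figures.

127 mm

ET₀ = 0.29 × (0.46 × 22.4 + 8.13) = 0.29 × 18.434 = 5.3459 mm/d
ETc = Kc × ET₀ = 1.08 × 5.3459 = 5.7736 mm/d
Crop demand D = ETc × 30 d = 5.7736 × 30 = 173.208 mm
Pe = 0.58 × 80.5 = 46.690 mm
D − Pe = 173.208 − 46.690 = 126.518 mm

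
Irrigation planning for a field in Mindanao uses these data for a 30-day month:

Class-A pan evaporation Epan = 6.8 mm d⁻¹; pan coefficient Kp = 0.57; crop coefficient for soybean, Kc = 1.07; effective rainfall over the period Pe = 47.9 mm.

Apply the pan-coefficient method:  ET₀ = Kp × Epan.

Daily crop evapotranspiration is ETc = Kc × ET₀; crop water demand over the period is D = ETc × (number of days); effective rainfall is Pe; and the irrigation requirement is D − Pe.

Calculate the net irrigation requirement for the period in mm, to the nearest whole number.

ET₀ = 0.57 × 6.8 = 3.8760 mm/d
ETc = Kc × ET₀ = 1.07 × 3.8760 = 4.1473 mm/d
Crop demand D = ETc × 30 d = 4.1473 × 30 = 124.419 mm
D − Pe = 124.419 − 47.9 = 76.519 mm

77 mm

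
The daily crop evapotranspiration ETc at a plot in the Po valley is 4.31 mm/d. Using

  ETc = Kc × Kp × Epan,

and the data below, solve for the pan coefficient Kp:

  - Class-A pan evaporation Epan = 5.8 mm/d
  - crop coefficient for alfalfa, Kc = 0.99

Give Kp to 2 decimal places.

ETc = Kc × Kp × Epan  ⇒  Kp = ETc / (Kc × Epan)
Kp = 4.31 / (0.99 × 5.8) = 4.31 / 5.742 = 0.7506

0.75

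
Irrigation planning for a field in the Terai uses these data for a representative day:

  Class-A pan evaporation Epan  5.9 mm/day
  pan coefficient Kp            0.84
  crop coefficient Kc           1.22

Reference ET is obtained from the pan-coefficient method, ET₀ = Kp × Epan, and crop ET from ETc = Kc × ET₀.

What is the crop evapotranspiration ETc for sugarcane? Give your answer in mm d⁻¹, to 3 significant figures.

ET₀ = 0.84 × 5.9 = 4.9560 mm/d
ETc = Kc × ET₀ = 1.22 × 4.9560 = 6.0463 mm/d

6.05 mm d⁻¹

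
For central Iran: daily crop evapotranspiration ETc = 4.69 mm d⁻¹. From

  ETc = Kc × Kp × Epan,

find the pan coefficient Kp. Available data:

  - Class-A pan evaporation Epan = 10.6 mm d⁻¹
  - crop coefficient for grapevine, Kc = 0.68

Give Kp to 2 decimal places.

ETc = Kc × Kp × Epan  ⇒  Kp = ETc / (Kc × Epan)
Kp = 4.69 / (0.68 × 10.6) = 4.69 / 7.208 = 0.6507

0.65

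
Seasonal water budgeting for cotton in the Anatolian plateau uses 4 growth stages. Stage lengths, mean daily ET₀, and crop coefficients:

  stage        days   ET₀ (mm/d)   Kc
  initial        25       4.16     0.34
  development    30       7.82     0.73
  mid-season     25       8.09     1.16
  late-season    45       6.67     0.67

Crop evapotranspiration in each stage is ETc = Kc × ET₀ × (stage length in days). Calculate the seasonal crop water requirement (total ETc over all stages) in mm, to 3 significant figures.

642 mm

initial: 0.34 × 4.16 × 25 = 35.36 mm
development: 0.73 × 7.82 × 30 = 171.26 mm
mid-season: 1.16 × 8.09 × 25 = 234.61 mm
late-season: 0.67 × 6.67 × 45 = 201.10 mm
Seasonal total = 642.33 mm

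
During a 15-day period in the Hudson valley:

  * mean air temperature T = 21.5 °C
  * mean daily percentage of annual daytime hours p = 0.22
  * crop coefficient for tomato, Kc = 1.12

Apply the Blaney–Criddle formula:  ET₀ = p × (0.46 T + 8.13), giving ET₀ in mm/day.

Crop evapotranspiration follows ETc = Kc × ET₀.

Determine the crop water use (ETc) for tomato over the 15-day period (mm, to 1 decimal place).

ET₀ = 0.22 × (0.46 × 21.5 + 8.13) = 0.22 × 18.020 = 3.9644 mm/d
ETc = Kc × ET₀ = 1.12 × 3.9644 = 4.4401 mm/d
Over 15 days: 4.4401 × 15 = 66.602 mm

66.6 mm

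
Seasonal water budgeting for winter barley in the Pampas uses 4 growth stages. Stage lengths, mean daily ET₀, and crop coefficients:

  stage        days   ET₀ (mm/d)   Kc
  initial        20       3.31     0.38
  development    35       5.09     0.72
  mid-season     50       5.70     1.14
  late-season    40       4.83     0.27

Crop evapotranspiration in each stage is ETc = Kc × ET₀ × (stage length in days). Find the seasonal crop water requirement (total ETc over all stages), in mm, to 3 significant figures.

530 mm

initial: 0.38 × 3.31 × 20 = 25.16 mm
development: 0.72 × 5.09 × 35 = 128.27 mm
mid-season: 1.14 × 5.70 × 50 = 324.90 mm
late-season: 0.27 × 4.83 × 40 = 52.16 mm
Seasonal total = 530.49 mm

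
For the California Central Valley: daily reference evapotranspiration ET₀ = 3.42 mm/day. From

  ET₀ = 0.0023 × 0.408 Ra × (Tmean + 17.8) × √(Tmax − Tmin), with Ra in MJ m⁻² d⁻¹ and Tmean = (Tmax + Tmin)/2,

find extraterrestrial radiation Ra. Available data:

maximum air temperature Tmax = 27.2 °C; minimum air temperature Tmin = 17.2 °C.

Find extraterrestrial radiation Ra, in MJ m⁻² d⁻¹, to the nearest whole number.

Tmean = (27.2+17.2)/2 = 22.20 °C; ΔT = 10.0
Ra = ET₀ / [0.0023 × 0.408 × (Tmean+17.8) × √ΔT]
   = 3.42 / (0.0023 × 0.408 × 40.00 × 3.1623) = 28.812 MJ m⁻² d⁻¹

29 MJ m⁻² d⁻¹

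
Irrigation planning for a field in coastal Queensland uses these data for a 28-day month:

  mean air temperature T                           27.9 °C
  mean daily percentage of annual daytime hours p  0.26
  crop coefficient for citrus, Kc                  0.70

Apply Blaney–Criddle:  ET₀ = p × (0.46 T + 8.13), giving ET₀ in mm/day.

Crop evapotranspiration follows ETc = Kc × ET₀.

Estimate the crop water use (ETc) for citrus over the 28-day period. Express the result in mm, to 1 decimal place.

ET₀ = 0.26 × (0.46 × 27.9 + 8.13) = 0.26 × 20.964 = 5.4506 mm/d
ETc = Kc × ET₀ = 0.70 × 5.4506 = 3.8154 mm/d
Over 28 days: 3.8154 × 28 = 106.831 mm

106.8 mm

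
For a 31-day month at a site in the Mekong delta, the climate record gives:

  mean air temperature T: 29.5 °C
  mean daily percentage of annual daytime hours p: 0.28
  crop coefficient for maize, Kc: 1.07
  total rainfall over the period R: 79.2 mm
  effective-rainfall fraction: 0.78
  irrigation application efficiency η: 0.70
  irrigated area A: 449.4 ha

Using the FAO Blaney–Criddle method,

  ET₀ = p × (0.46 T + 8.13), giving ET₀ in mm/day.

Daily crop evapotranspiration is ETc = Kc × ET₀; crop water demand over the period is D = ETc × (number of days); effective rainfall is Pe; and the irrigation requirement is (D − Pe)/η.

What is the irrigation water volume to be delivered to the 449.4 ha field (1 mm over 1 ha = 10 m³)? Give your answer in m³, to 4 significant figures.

897300 m³

ET₀ = 0.28 × (0.46 × 29.5 + 8.13) = 0.28 × 21.700 = 6.0760 mm/d
ETc = Kc × ET₀ = 1.07 × 6.0760 = 6.5013 mm/d
Crop demand D = ETc × 31 d = 6.5013 × 31 = 201.540 mm
Pe = 0.78 × 79.2 = 61.776 mm
D − Pe = 201.540 − 61.776 = 139.764 mm
Gross irrigation = 139.764 / 0.70 = 199.663 mm
Volume = 199.663 mm × 449.4 ha × 10 = 897285.5 m³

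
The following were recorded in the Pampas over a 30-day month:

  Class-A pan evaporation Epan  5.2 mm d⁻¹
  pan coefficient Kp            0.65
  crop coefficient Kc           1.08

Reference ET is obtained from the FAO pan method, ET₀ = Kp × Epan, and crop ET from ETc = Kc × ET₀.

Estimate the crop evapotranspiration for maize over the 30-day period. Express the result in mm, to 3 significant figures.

ET₀ = 0.65 × 5.2 = 3.3800 mm/d
ETc = Kc × ET₀ = 1.08 × 3.3800 = 3.6504 mm/d
Over 30 days: 3.6504 × 30 = 109.512 mm

110 mm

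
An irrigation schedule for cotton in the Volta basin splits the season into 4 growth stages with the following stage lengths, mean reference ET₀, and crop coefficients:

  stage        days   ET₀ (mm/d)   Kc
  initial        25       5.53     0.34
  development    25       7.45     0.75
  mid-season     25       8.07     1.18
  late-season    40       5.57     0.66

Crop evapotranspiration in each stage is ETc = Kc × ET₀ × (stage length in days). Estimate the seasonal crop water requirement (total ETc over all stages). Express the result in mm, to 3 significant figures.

572 mm

initial: 0.34 × 5.53 × 25 = 47.01 mm
development: 0.75 × 7.45 × 25 = 139.69 mm
mid-season: 1.18 × 8.07 × 25 = 238.07 mm
late-season: 0.66 × 5.57 × 40 = 147.05 mm
Seasonal total = 571.82 mm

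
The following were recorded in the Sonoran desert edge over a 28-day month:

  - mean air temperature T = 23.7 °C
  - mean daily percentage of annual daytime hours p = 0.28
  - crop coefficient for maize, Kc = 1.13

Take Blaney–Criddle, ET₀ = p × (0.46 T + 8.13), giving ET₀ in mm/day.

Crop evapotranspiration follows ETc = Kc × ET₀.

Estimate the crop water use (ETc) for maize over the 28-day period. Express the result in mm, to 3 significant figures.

ET₀ = 0.28 × (0.46 × 23.7 + 8.13) = 0.28 × 19.032 = 5.3290 mm/d
ETc = Kc × ET₀ = 1.13 × 5.3290 = 6.0218 mm/d
Over 28 days: 6.0218 × 28 = 168.610 mm

169 mm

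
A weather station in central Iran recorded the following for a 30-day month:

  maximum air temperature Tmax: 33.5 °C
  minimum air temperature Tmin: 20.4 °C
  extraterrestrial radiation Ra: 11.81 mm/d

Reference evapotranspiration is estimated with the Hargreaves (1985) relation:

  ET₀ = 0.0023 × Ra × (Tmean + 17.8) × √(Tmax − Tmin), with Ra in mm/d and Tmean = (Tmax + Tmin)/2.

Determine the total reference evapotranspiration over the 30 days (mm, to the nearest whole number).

132 mm

Tmean = (33.5 + 20.4)/2 = 26.95 °C
ET₀ = 0.0023 × 11.81 × (26.95 + 17.8) × √13.1 = 0.0023 × 11.81 × 44.75 × 3.6194 = 4.3995 mm/d
Over 30 days: 4.3995 × 30 = 131.985 mm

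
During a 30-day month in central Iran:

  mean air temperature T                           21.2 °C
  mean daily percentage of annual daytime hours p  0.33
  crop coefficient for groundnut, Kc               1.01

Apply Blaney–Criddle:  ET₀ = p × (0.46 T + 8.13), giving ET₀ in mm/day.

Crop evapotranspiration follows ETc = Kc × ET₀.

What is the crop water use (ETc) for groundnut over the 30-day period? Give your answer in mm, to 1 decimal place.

ET₀ = 0.33 × (0.46 × 21.2 + 8.13) = 0.33 × 17.882 = 5.9011 mm/d
ETc = Kc × ET₀ = 1.01 × 5.9011 = 5.9601 mm/d
Over 30 days: 5.9601 × 30 = 178.803 mm

178.8 mm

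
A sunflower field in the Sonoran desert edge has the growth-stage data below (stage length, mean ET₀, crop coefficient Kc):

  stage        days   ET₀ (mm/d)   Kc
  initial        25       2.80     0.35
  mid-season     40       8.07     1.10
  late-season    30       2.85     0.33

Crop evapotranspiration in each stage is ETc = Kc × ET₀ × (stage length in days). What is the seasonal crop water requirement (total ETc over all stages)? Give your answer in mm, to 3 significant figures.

408 mm

initial: 0.35 × 2.80 × 25 = 24.50 mm
mid-season: 1.10 × 8.07 × 40 = 355.08 mm
late-season: 0.33 × 2.85 × 30 = 28.22 mm
Seasonal total = 407.80 mm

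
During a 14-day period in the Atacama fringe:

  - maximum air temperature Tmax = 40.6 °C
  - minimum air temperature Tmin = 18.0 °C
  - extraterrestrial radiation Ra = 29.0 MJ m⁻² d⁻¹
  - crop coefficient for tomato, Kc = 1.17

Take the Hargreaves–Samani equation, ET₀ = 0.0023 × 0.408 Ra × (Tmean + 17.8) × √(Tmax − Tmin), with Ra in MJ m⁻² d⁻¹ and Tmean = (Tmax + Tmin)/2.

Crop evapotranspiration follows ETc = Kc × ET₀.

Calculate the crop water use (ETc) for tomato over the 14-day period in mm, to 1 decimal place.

Tmean = (40.6 + 18.0)/2 = 29.30 °C
0.408 Ra = 0.408 × 29.0 = 11.8320 mm/d equivalent
ET₀ = 0.0023 × 11.8320 × (29.30 + 17.8) × √22.6 = 0.0023 × 11.8320 × 47.10 × 4.7539 = 6.0934 mm/d
ETc = Kc × ET₀ = 1.17 × 6.0934 = 7.1293 mm/d
Over 14 days: 7.1293 × 14 = 99.810 mm

99.8 mm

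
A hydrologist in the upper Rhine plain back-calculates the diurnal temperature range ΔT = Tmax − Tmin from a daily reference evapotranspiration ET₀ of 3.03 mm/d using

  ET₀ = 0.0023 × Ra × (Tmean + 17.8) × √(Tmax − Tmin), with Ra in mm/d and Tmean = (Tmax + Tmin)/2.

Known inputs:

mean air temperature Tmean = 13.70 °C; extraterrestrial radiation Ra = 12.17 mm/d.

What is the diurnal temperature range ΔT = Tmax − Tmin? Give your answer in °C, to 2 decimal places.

√ΔT = ET₀ / [0.0023 × Ra × (Tmean+17.8)] = 3.03 / (0.0023 × 12.17 × 31.50) = 3.4365
ΔT = 3.4365² = 11.810 °C

11.81 °C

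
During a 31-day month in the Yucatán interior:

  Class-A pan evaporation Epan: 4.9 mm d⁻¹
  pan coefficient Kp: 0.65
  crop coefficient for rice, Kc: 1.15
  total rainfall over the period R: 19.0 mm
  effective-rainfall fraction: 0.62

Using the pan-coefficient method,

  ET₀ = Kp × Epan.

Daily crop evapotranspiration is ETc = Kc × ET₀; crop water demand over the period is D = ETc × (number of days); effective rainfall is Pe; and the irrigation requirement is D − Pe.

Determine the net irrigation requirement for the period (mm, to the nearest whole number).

ET₀ = 0.65 × 4.9 = 3.1850 mm/d
ETc = Kc × ET₀ = 1.15 × 3.1850 = 3.6628 mm/d
Crop demand D = ETc × 31 d = 3.6628 × 31 = 113.547 mm
Pe = 0.62 × 19.0 = 11.780 mm
D − Pe = 113.547 − 11.780 = 101.767 mm

102 mm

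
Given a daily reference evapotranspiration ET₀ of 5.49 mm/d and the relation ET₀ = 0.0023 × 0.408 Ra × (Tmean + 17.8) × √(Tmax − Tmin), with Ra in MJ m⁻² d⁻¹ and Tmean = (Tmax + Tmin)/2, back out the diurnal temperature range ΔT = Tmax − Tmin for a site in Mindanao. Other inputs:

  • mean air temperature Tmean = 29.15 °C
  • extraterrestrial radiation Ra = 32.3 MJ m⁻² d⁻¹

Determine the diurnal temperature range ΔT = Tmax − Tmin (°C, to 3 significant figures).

√ΔT = ET₀ / [0.0023 × 0.408 × Ra × (Tmean+17.8)] = 5.49 / (0.0023 × 13.1784 × 46.95) = 3.8579
ΔT = 3.8579² = 14.883 °C

14.9 °C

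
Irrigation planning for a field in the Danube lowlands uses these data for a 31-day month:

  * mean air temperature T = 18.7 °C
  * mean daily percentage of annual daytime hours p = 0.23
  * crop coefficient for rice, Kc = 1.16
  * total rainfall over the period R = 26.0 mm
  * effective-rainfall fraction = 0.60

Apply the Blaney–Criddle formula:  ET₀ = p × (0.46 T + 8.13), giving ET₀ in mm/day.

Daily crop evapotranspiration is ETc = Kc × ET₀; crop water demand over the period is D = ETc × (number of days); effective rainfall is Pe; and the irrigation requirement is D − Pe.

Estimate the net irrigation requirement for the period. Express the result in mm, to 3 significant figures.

ET₀ = 0.23 × (0.46 × 18.7 + 8.13) = 0.23 × 16.732 = 3.8484 mm/d
ETc = Kc × ET₀ = 1.16 × 3.8484 = 4.4641 mm/d
Crop demand D = ETc × 31 d = 4.4641 × 31 = 138.387 mm
Pe = 0.60 × 26.0 = 15.600 mm
D − Pe = 138.387 − 15.600 = 122.787 mm

123 mm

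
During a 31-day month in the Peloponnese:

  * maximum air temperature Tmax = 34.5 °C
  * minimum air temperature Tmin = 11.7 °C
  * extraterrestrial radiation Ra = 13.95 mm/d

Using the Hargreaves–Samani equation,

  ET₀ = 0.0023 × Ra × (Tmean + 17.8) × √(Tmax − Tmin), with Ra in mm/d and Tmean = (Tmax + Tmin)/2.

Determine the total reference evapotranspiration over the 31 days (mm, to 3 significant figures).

Tmean = (34.5 + 11.7)/2 = 23.10 °C
ET₀ = 0.0023 × 13.95 × (23.10 + 17.8) × √22.8 = 0.0023 × 13.95 × 40.90 × 4.7749 = 6.2660 mm/d
Over 31 days: 6.2660 × 31 = 194.246 mm

194 mm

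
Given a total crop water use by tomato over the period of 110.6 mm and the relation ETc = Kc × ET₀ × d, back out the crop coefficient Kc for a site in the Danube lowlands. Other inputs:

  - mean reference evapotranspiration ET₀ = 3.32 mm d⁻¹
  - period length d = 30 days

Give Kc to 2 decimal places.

ETc = Kc × ET₀ × d  ⇒  Kc = ETc / (ET₀ × d)
Kc = 110.6 / (3.32 × 30) = 110.6 / 99.60 = 1.1104

1.11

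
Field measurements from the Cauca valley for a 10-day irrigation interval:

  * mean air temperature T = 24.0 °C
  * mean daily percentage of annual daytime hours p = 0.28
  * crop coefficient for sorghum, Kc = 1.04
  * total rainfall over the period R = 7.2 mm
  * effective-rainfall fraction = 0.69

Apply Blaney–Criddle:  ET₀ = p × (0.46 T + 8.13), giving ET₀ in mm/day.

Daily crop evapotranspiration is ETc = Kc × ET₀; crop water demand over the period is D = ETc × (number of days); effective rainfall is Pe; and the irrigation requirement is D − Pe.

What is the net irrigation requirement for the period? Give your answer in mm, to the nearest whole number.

ET₀ = 0.28 × (0.46 × 24.0 + 8.13) = 0.28 × 19.170 = 5.3676 mm/d
ETc = Kc × ET₀ = 1.04 × 5.3676 = 5.5823 mm/d
Crop demand D = ETc × 10 d = 5.5823 × 10 = 55.823 mm
Pe = 0.69 × 7.2 = 4.968 mm
D − Pe = 55.823 − 4.968 = 50.855 mm

51 mm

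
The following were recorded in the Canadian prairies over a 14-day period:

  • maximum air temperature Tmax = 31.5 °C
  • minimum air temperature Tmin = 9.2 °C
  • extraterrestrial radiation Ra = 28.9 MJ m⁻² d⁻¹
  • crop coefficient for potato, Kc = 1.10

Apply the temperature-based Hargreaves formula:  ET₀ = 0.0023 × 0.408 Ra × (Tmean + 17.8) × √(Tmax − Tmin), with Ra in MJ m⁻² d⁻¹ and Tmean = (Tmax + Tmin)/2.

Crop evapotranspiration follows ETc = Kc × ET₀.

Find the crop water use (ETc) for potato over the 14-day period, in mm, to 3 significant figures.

Tmean = (31.5 + 9.2)/2 = 20.35 °C
0.408 Ra = 0.408 × 28.9 = 11.7912 mm/d equivalent
ET₀ = 0.0023 × 11.7912 × (20.35 + 17.8) × √22.3 = 0.0023 × 11.7912 × 38.15 × 4.7223 = 4.8858 mm/d
ETc = Kc × ET₀ = 1.10 × 4.8858 = 5.3744 mm/d
Over 14 days: 5.3744 × 14 = 75.242 mm

75.2 mm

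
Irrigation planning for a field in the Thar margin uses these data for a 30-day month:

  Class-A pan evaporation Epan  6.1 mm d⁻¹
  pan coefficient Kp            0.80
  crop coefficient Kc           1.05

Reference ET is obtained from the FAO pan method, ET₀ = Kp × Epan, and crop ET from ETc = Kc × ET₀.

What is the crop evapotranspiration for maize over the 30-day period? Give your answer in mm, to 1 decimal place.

153.7 mm

ET₀ = 0.80 × 6.1 = 4.8800 mm/d
ETc = Kc × ET₀ = 1.05 × 4.8800 = 5.1240 mm/d
Over 30 days: 5.1240 × 30 = 153.720 mm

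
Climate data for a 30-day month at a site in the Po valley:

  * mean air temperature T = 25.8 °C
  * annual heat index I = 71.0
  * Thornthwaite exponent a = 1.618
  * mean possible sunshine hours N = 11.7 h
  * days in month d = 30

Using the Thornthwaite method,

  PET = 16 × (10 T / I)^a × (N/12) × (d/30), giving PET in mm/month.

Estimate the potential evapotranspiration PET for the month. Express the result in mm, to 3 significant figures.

126 mm

10T/I = 10 × 25.8 / 71.0 = 3.6338
(10T/I)^a = 3.6338^1.618 = 8.0661
Uncorrected PET = 16 × 8.0661 = 129.058 mm
Correction = (N/12)(d/30) = (11.7/12)(30/30) = 0.9750
PET = 129.058 × 0.9750 = 125.832 mm/month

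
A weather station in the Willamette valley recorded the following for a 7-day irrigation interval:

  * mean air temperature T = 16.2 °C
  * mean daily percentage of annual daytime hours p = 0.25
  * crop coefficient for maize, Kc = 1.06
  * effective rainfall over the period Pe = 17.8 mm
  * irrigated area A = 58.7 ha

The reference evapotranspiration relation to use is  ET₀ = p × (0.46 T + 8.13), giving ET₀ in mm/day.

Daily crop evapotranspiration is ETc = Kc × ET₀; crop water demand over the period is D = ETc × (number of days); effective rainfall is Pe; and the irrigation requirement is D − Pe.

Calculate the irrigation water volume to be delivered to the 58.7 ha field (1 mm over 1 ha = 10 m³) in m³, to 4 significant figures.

6518 m³

ET₀ = 0.25 × (0.46 × 16.2 + 8.13) = 0.25 × 15.582 = 3.8955 mm/d
ETc = Kc × ET₀ = 1.06 × 3.8955 = 4.1292 mm/d
Crop demand D = ETc × 7 d = 4.1292 × 7 = 28.904 mm
D − Pe = 28.904 − 17.8 = 11.104 mm
Volume = 11.104 mm × 58.7 ha × 10 = 6518.0 m³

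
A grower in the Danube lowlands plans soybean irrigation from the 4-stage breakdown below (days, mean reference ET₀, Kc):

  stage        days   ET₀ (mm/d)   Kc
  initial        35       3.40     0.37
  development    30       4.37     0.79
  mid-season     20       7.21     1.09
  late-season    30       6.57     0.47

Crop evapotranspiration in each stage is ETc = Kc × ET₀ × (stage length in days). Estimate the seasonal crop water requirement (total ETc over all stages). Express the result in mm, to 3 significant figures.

initial: 0.37 × 3.40 × 35 = 44.03 mm
development: 0.79 × 4.37 × 30 = 103.57 mm
mid-season: 1.09 × 7.21 × 20 = 157.18 mm
late-season: 0.47 × 6.57 × 30 = 92.64 mm
Seasonal total = 397.42 mm

397 mm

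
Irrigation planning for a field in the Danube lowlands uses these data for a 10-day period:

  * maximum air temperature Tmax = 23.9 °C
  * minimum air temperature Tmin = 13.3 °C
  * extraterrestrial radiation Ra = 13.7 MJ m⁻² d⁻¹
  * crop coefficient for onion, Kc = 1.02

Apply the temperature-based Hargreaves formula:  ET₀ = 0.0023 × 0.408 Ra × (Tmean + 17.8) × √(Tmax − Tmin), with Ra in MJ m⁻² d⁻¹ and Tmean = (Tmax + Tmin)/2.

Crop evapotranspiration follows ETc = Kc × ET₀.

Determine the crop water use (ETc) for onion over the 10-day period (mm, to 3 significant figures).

Tmean = (23.9 + 13.3)/2 = 18.60 °C
0.408 Ra = 0.408 × 13.7 = 5.5896 mm/d equivalent
ET₀ = 0.0023 × 5.5896 × (18.60 + 17.8) × √10.6 = 0.0023 × 5.5896 × 36.40 × 3.2558 = 1.5236 mm/d
ETc = Kc × ET₀ = 1.02 × 1.5236 = 1.5541 mm/d
Over 10 days: 1.5541 × 10 = 15.541 mm

15.5 mm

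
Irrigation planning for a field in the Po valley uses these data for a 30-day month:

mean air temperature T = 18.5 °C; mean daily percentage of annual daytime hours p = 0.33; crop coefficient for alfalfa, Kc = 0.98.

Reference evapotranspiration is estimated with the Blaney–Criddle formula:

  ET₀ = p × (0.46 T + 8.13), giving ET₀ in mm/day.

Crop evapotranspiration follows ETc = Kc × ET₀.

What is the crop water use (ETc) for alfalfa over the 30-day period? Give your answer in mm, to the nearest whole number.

ET₀ = 0.33 × (0.46 × 18.5 + 8.13) = 0.33 × 16.640 = 5.4912 mm/d
ETc = Kc × ET₀ = 0.98 × 5.4912 = 5.3814 mm/d
Over 30 days: 5.3814 × 30 = 161.442 mm

161 mm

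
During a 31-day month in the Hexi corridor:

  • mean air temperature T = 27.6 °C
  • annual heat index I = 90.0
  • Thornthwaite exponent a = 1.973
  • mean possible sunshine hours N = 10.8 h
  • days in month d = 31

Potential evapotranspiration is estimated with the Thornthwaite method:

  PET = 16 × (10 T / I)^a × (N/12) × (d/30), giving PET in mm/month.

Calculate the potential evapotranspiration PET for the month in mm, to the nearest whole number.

10T/I = 10 × 27.6 / 90.0 = 3.0667
(10T/I)^a = 3.0667^1.973 = 9.1244
Uncorrected PET = 16 × 9.1244 = 145.990 mm
Correction = (N/12)(d/30) = (10.8/12)(31/30) = 0.9300
PET = 145.990 × 0.9300 = 135.771 mm/month

136 mm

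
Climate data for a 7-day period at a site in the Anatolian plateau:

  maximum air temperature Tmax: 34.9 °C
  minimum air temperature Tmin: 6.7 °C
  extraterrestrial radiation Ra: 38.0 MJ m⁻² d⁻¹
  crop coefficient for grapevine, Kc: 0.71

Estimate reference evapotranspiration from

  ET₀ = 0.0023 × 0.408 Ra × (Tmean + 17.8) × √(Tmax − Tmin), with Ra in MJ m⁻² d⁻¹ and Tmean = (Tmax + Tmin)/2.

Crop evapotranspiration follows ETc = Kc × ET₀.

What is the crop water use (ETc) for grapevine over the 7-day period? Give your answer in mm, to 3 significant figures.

36.3 mm

Tmean = (34.9 + 6.7)/2 = 20.80 °C
0.408 Ra = 0.408 × 38.0 = 15.5040 mm/d equivalent
ET₀ = 0.0023 × 15.5040 × (20.80 + 17.8) × √28.2 = 0.0023 × 15.5040 × 38.60 × 5.3104 = 7.3095 mm/d
ETc = Kc × ET₀ = 0.71 × 7.3095 = 5.1897 mm/d
Over 7 days: 5.1897 × 7 = 36.328 mm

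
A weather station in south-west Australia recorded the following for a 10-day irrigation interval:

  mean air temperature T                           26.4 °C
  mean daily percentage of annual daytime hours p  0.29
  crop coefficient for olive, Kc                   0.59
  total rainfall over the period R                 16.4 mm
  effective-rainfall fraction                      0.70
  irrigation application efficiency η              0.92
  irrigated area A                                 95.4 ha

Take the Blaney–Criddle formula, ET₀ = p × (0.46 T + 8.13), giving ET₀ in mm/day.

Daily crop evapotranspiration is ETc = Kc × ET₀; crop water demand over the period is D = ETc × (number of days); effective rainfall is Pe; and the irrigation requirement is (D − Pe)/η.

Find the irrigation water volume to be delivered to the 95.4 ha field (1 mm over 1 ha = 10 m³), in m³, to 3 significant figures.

24100 m³

ET₀ = 0.29 × (0.46 × 26.4 + 8.13) = 0.29 × 20.274 = 5.8795 mm/d
ETc = Kc × ET₀ = 0.59 × 5.8795 = 3.4689 mm/d
Crop demand D = ETc × 10 d = 3.4689 × 10 = 34.689 mm
Pe = 0.70 × 16.4 = 11.480 mm
D − Pe = 34.689 − 11.480 = 23.209 mm
Gross irrigation = 23.209 / 0.92 = 25.227 mm
Volume = 25.227 mm × 95.4 ha × 10 = 24066.6 m³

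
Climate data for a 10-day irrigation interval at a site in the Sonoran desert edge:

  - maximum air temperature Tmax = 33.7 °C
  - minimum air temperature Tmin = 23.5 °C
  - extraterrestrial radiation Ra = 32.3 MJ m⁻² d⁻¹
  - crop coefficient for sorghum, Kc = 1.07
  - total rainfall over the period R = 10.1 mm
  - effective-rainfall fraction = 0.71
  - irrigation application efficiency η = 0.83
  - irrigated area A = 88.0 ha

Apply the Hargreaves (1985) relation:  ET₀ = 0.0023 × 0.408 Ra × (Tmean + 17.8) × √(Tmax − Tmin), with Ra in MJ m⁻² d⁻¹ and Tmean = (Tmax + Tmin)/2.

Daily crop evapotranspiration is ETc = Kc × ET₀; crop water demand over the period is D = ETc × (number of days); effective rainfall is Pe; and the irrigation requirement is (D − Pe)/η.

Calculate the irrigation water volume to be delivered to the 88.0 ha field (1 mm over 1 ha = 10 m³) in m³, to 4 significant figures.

Tmean = (33.7 + 23.5)/2 = 28.60 °C
0.408 Ra = 0.408 × 32.3 = 13.1784 mm/d equivalent
ET₀ = 0.0023 × 13.1784 × (28.60 + 17.8) × √10.2 = 0.0023 × 13.1784 × 46.40 × 3.1937 = 4.4916 mm/d
ETc = Kc × ET₀ = 1.07 × 4.4916 = 4.8060 mm/d
Crop demand D = ETc × 10 d = 4.8060 × 10 = 48.060 mm
Pe = 0.71 × 10.1 = 7.171 mm
D − Pe = 48.060 − 7.171 = 40.889 mm
Gross irrigation = 40.889 / 0.83 = 49.264 mm
Volume = 49.264 mm × 88.0 ha × 10 = 43352.3 m³

43350 m³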